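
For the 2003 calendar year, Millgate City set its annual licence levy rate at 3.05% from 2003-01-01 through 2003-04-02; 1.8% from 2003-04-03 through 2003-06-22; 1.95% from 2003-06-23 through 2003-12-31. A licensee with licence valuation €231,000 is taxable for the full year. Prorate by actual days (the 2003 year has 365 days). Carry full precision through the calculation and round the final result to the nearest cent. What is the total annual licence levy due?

2003-01-01 to 2003-04-02: 92 days at 3.05% → €231,000 × 3.05% × 92/365 = €1,775.8521
2003-04-03 to 2003-06-22: 81 days at 1.8% → €231,000 × 1.8% × 81/365 = €922.7342
2003-06-23 to 2003-12-31: 192 days at 1.95% → €231,000 × 1.95% × 192/365 = €2,369.4904
Total = €5,068.0767

€5,068.08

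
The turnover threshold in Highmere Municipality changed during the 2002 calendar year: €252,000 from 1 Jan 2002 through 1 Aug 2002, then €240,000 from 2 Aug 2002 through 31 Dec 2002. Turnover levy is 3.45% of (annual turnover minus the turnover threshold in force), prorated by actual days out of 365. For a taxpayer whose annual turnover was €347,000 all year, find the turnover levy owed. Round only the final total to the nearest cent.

1 Jan – 1 Aug 2002: 213 days, exemption €252,000 → (€347,000 − €252,000) × 3.45% × 213/365 = €1,912.6233
2 Aug – 31 Dec 2002: 152 days, exemption €240,000 → (€347,000 − €240,000) × 3.45% × 152/365 = €1,537.2822
Total = €3,449.9055

€3,449.91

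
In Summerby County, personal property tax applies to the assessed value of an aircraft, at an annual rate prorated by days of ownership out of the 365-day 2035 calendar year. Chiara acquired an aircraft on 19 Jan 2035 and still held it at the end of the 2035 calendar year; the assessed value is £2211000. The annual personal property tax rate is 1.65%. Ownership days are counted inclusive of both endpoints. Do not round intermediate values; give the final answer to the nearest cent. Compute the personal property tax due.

£34682.41

Days held (19 Jan – 31 Dec 2035): 347 out of 365
Tax = £2211000 × 1.65% × 347/365 = £34682.4123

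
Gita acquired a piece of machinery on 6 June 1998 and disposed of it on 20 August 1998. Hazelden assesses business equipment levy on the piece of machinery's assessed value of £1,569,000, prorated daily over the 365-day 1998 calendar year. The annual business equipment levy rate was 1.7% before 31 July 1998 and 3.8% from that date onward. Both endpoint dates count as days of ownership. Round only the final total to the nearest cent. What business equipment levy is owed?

6 June – 30 July 1998: 55 days at 1.7% → £1,569,000 × 1.7% × 55/365 = £4,019.2192
31 July – 20 August 1998: 21 days at 3.8% → £1,569,000 × 3.8% × 21/365 = £3,430.3068
Total = £7,449.5260

£7,449.53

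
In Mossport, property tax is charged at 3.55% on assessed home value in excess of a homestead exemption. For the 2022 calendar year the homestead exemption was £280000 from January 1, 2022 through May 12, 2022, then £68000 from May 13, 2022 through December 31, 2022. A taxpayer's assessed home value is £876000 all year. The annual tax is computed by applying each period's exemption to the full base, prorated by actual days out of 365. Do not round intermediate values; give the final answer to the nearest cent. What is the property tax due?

January 1 – May 12, 2022: 132 days, exemption £280000 → (£876000 − £280000) × 3.55% × 132/365 = £7651.6603
May 13 – December 31, 2022: 233 days, exemption £68000 → (£876000 − £68000) × 3.55% × 233/365 = £18310.6082
Total = £25962.2685

£25962.27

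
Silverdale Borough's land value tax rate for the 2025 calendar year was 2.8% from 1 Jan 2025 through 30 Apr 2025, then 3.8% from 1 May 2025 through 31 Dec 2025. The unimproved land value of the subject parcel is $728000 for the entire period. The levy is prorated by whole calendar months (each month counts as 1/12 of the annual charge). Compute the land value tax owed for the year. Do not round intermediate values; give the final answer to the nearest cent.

$25237.33

1 Jan – 30 Apr 2025: 4 months at 2.8% → $728000 × 2.8% × 4/12 = $6794.6667
1 May – 31 Dec 2025: 8 months at 3.8% → $728000 × 3.8% × 8/12 = $18442.6667
Total = $25237.3333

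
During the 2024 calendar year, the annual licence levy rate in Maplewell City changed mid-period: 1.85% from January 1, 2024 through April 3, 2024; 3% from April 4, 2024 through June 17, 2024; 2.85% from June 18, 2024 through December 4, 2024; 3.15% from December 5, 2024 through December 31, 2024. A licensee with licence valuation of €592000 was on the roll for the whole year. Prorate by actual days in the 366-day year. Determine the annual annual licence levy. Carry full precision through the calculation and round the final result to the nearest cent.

January 1 – April 3, 2024: 94 days at 1.85% → €592000 × 1.85% × 94/366 = €2812.8087
April 4 – June 17, 2024: 75 days at 3% → €592000 × 3% × 75/366 = €3639.3443
June 18 – December 4, 2024: 170 days at 2.85% → €592000 × 2.85% × 170/366 = €7836.7213
December 5 – December 31, 2024: 27 days at 3.15% → €592000 × 3.15% × 27/366 = €1375.6721
Total = €15664.5464

€15664.55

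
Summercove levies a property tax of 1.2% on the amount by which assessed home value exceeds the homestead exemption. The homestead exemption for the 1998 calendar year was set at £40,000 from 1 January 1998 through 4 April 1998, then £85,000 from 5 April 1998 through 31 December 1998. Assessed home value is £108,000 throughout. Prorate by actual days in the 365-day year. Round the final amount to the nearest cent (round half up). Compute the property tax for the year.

1 January – 4 April 1998: 94 days, exemption £40,000 → (£108,000 − £40,000) × 1.2% × 94/365 = £210.1479
5 April – 31 December 1998: 271 days, exemption £85,000 → (£108,000 − £85,000) × 1.2% × 271/365 = £204.9205
Total = £415.0685

£415.07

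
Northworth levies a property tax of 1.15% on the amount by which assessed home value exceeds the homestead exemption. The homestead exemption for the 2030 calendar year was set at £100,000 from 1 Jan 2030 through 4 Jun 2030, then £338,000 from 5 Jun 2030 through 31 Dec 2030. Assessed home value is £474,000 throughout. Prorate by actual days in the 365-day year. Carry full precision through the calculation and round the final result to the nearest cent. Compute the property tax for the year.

£2,726.29

1 Jan – 4 Jun 2030: 155 days, exemption £100,000 → (£474,000 − £100,000) × 1.15% × 155/365 = £1,826.4521
5 Jun – 31 Dec 2030: 210 days, exemption £338,000 → (£474,000 − £338,000) × 1.15% × 210/365 = £899.8356
Total = £2,726.2877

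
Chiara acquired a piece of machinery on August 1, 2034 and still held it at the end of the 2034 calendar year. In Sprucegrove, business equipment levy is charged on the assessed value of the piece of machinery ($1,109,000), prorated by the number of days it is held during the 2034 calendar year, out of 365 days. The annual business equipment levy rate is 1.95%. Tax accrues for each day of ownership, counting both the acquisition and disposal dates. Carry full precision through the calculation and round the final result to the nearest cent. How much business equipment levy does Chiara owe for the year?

$9,064.94

Days held (August 1 – December 31, 2034): 153 out of 365
Tax = $1,109,000 × 1.95% × 153/365 = $9,064.9356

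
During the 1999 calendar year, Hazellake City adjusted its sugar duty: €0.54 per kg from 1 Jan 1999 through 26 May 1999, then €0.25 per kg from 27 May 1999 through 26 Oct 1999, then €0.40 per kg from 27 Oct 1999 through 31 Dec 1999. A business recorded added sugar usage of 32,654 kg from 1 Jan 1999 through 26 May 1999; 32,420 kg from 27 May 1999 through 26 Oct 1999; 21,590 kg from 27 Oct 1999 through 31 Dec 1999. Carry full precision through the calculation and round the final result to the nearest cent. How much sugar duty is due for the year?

€34,374.16

1 Jan – 26 May 1999: 32,654 kg at €0.54/kg → €17,633.16
27 May – 26 Oct 1999: 32,420 kg at €0.25/kg → €8,105.00
27 Oct – 31 Dec 1999: 21,590 kg at €0.40/kg → €8,636.00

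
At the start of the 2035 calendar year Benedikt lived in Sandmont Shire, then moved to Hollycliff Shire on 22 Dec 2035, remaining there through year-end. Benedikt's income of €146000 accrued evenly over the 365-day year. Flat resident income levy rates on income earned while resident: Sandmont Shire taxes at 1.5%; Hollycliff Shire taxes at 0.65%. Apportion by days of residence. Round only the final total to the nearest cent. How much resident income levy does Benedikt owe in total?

€2156.00

Sandmont Shire, 1 Jan – 21 Dec 2035: 355 days → €146000 × 1.5% × 355/365 = €2130.0000
Hollycliff Shire, 22 Dec – 31 Dec 2035: 10 days → €146000 × 0.65% × 10/365 = €26.0000
Total = €2156.0000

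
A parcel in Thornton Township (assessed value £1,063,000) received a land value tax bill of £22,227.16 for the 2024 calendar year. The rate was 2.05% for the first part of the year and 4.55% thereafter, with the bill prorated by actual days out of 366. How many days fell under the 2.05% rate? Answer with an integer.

360 days

Let d = days at the first rate; then 366 − d days at the second rate.
£1,063,000 × [2.05%·d + 4.55%·(366−d)] / 366 = £22,227.16
Solving gives d = 360, so the new rate took effect on 26 Dec 2024.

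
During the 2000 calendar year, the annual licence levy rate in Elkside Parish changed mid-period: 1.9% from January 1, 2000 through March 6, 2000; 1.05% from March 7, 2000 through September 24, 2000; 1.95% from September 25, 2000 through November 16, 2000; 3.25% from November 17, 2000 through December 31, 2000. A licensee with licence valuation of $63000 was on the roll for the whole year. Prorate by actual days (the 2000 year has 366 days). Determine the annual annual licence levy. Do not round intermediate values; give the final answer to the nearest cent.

$1010.58

January 1 – March 6, 2000: 66 days at 1.9% → $63000 × 1.9% × 66/366 = $215.8525
March 7 – September 24, 2000: 202 days at 1.05% → $63000 × 1.05% × 202/366 = $365.0902
September 25 – November 16, 2000: 53 days at 1.95% → $63000 × 1.95% × 53/366 = $177.8975
November 17 – December 31, 2000: 45 days at 3.25% → $63000 × 3.25% × 45/366 = $251.7418
Total = $1010.5820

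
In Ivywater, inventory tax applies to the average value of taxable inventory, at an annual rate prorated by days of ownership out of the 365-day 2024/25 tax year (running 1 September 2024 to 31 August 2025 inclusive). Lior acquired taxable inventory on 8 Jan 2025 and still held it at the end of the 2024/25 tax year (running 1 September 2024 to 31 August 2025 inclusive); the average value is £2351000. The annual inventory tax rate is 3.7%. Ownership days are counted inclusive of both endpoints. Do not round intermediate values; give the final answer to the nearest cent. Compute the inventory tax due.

£56243.65

Days held (8 Jan – 31 Aug 2025): 236 out of 365
Tax = £2351000 × 3.7% × 236/365 = £56243.6493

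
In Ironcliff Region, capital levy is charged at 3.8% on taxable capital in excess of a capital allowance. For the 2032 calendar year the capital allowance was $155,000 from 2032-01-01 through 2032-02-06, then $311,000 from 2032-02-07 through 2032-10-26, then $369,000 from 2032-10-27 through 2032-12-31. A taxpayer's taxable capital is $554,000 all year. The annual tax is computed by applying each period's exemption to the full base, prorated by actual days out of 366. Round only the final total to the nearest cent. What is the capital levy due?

$9,435.84

2032-01-01 to 2032-02-06: 37 days, exemption $155,000 → ($554,000 − $155,000) × 3.8% × 37/366 = $1,532.7705
2032-02-07 to 2032-10-26: 263 days, exemption $311,000 → ($554,000 − $311,000) × 3.8% × 263/366 = $6,635.3607
2032-10-27 to 2032-12-31: 66 days, exemption $369,000 → ($554,000 − $369,000) × 3.8% × 66/366 = $1,267.7049
Total = $9,435.8361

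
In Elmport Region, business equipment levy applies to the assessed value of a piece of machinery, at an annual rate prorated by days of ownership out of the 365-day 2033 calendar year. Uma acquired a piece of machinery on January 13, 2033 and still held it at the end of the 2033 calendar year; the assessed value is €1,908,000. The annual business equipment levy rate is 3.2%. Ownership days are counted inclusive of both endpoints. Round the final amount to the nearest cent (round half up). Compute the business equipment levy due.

€59,048.68

Days held (January 13 – December 31, 2033): 353 out of 365
Tax = €1,908,000 × 3.2% × 353/365 = €59,048.6795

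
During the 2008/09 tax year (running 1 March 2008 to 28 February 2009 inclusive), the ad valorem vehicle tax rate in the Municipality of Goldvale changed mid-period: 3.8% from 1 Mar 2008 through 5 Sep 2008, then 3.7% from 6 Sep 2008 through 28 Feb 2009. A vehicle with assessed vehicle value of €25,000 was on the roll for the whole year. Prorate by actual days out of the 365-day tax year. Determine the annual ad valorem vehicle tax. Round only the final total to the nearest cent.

1 Mar – 5 Sep 2008: 189 days at 3.8% → €25,000 × 3.8% × 189/365 = €491.9178
6 Sep 2008 – 28 Feb 2009: 176 days at 3.7% → €25,000 × 3.7% × 176/365 = €446.0274
Total = €937.9452

€937.95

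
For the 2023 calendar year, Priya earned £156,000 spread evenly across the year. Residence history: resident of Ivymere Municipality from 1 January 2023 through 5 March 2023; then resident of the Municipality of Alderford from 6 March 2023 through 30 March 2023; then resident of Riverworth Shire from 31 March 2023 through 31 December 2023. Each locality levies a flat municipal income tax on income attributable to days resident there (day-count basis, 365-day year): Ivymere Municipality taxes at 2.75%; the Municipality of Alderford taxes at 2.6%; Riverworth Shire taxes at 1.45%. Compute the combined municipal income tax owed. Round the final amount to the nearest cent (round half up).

Ivymere Municipality, 1 January – 5 March 2023: 64 days → £156,000 × 2.75% × 64/365 = £752.2192
The Municipality of Alderford, 6 March – 30 March 2023: 25 days → £156,000 × 2.6% × 25/365 = £277.8082
Riverworth Shire, 31 March – 31 December 2023: 276 days → £156,000 × 1.45% × 276/365 = £1,710.4438
Total = £2,740.4712

£2,740.47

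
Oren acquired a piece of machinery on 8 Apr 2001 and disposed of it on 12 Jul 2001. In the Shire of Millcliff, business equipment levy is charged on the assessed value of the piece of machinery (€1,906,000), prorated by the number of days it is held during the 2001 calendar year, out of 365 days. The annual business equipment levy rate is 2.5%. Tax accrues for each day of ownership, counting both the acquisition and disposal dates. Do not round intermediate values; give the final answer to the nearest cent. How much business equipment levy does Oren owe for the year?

Days held (8 Apr – 12 Jul 2001): 96 out of 365
Tax = €1,906,000 × 2.5% × 96/365 = €12,532.6027

€12,532.60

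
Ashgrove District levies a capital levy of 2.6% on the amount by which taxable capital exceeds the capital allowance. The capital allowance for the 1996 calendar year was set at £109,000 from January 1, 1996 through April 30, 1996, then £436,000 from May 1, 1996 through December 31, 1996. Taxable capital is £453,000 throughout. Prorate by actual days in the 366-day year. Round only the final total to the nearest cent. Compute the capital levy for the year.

January 1 – April 30, 1996: 121 days, exemption £109,000 → (£453,000 − £109,000) × 2.6% × 121/366 = £2,956.8962
May 1 – December 31, 1996: 245 days, exemption £436,000 → (£453,000 − £436,000) × 2.6% × 245/366 = £295.8743
Total = £3,252.7705

£3,252.77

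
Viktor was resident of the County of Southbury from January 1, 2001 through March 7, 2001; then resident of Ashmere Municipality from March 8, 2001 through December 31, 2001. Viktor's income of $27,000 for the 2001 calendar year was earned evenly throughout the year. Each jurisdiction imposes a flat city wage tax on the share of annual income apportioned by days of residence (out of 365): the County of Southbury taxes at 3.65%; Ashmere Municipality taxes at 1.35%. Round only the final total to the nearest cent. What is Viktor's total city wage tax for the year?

The County of Southbury, January 1 – March 7, 2001: 66 days → $27,000 × 3.65% × 66/365 = $178.2000
Ashmere Municipality, March 8 – December 31, 2001: 299 days → $27,000 × 1.35% × 299/365 = $298.5904
Total = $476.7904

$476.79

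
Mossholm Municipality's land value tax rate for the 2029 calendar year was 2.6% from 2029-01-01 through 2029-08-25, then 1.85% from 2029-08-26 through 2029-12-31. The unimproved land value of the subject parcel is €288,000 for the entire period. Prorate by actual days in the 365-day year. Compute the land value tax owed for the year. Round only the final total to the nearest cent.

€6,730.52

2029-01-01 to 2029-08-25: 237 days at 2.6% → €288,000 × 2.6% × 237/365 = €4,862.0712
2029-08-26 to 2029-12-31: 128 days at 1.85% → €288,000 × 1.85% × 128/365 = €1,868.4493
Total = €6,730.5205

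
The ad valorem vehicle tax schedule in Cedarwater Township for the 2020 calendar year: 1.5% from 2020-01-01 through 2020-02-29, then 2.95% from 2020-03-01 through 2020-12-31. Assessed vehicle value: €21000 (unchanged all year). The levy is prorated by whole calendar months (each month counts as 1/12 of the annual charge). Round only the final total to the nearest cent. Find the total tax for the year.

2020-01-01 to 2020-02-29: 2 months at 1.5% → €21000 × 1.5% × 2/12 = €52.5000
2020-03-01 to 2020-12-31: 10 months at 2.95% → €21000 × 2.95% × 10/12 = €516.2500
Total = €568.7500

€568.75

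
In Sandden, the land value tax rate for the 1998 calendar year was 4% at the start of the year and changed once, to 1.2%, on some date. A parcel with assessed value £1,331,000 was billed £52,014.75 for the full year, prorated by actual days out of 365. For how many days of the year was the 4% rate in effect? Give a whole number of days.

353 days

Let d = days at the first rate; then 365 − d days at the second rate.
£1,331,000 × [4%·d + 1.2%·(365−d)] / 365 = £52,014.75
Solving gives d = 353, so the new rate took effect on December 20, 1998.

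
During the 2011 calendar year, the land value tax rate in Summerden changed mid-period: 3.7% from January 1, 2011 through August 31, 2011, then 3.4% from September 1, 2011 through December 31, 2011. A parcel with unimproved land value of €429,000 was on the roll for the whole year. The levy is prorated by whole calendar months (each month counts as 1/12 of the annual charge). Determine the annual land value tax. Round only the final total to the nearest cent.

€15,444.00

January 1 – August 31, 2011: 8 months at 3.7% → €429,000 × 3.7% × 8/12 = €10,582.0000
September 1 – December 31, 2011: 4 months at 3.4% → €429,000 × 3.4% × 4/12 = €4,862.0000
Total = €15,444.0000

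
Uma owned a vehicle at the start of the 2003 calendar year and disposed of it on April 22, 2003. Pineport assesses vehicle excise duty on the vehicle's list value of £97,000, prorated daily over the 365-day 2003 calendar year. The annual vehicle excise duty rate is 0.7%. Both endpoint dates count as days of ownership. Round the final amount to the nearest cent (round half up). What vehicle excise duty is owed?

Days held (January 1 – April 22, 2003): 112 out of 365
Tax = £97,000 × 0.7% × 112/365 = £208.3507

£208.35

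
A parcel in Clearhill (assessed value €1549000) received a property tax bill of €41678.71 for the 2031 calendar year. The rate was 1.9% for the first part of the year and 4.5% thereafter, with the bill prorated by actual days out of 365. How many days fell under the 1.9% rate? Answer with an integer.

254 days

Let d = days at the first rate; then 365 − d days at the second rate.
€1549000 × [1.9%·d + 4.5%·(365−d)] / 365 = €41678.71
Solving gives d = 254, so the new rate took effect on September 12, 2031.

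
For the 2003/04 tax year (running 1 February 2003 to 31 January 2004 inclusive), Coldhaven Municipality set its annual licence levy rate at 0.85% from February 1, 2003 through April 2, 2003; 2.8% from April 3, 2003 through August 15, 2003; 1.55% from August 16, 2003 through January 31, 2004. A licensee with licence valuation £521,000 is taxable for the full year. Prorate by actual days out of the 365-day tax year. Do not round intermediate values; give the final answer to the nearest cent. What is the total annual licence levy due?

£9,874.73

February 1 – April 2, 2003: 61 days at 0.85% → £521,000 × 0.85% × 61/365 = £740.1055
April 3 – August 15, 2003: 135 days at 2.8% → £521,000 × 2.8% × 135/365 = £5,395.5616
August 16, 2003 – January 31, 2004: 169 days at 1.55% → £521,000 × 1.55% × 169/365 = £3,739.0671
Total = £9,874.7342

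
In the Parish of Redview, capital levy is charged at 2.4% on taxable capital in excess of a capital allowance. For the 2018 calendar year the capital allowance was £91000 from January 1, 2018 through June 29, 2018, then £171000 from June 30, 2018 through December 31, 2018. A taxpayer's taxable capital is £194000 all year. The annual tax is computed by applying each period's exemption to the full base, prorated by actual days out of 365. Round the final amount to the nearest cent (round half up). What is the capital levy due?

£1498.85

January 1 – June 29, 2018: 180 days, exemption £91000 → (£194000 − £91000) × 2.4% × 180/365 = £1219.0685
June 30 – December 31, 2018: 185 days, exemption £171000 → (£194000 − £171000) × 2.4% × 185/365 = £279.7808
Total = £1498.8493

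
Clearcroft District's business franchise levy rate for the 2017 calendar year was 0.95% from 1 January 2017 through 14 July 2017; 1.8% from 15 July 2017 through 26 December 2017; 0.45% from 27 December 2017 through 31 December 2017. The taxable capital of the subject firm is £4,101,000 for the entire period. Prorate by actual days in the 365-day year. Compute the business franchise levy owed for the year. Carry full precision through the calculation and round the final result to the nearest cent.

£54,436.56

1 January – 14 July 2017: 195 days at 0.95% → £4,101,000 × 0.95% × 195/365 = £20,813.9795
15 July – 26 December 2017: 165 days at 1.8% → £4,101,000 × 1.8% × 165/365 = £33,369.7808
27 December – 31 December 2017: 5 days at 0.45% → £4,101,000 × 0.45% × 5/365 = £252.8014
Total = £54,436.5616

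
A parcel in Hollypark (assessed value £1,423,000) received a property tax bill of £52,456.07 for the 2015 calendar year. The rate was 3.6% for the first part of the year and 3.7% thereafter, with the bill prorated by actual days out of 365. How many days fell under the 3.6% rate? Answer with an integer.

Let d = days at the first rate; then 365 − d days at the second rate.
£1,423,000 × [3.6%·d + 3.7%·(365−d)] / 365 = £52,456.07
Solving gives d = 50, so the new rate took effect on 20 Feb 2015.

50 days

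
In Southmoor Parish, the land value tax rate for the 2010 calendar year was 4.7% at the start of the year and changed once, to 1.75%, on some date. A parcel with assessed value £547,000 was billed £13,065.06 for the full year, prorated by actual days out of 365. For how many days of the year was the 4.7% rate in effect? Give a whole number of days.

79 days

Let d = days at the first rate; then 365 − d days at the second rate.
£547,000 × [4.7%·d + 1.75%·(365−d)] / 365 = £13,065.06
Solving gives d = 79, so the new rate took effect on March 21, 2010.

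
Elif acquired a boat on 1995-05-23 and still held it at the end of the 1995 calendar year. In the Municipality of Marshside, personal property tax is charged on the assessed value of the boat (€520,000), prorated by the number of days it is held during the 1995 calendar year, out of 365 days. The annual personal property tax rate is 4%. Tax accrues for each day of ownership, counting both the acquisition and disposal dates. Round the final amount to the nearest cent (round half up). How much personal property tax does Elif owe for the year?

€12,707.95

Days held (1995-05-23 to 1995-12-31): 223 out of 365
Tax = €520,000 × 4% × 223/365 = €12,707.9452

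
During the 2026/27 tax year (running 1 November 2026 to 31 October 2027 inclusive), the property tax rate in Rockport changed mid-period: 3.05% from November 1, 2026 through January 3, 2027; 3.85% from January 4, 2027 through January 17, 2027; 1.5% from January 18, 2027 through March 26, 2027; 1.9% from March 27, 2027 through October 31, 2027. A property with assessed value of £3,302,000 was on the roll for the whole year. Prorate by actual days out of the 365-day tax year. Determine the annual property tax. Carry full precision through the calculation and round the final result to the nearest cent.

£69,405.33

November 1, 2026 – January 3, 2027: 64 days at 3.05% → £3,302,000 × 3.05% × 64/365 = £17,658.9151
January 4 – January 17, 2027: 14 days at 3.85% → £3,302,000 × 3.85% × 14/365 = £4,876.1041
January 18 – March 26, 2027: 68 days at 1.5% → £3,302,000 × 1.5% × 68/365 = £9,227.5068
March 27 – October 31, 2027: 219 days at 1.9% → £3,302,000 × 1.9% × 219/365 = £37,642.8000
Total = £69,405.3260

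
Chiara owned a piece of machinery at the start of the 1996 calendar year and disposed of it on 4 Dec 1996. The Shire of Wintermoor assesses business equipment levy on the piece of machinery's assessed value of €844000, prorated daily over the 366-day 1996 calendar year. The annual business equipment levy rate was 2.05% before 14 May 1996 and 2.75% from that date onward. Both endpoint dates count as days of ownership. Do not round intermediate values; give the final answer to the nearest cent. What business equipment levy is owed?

1 Jan – 13 May 1996: 134 days at 2.05% → €844000 × 2.05% × 134/366 = €6334.6120
14 May – 4 Dec 1996: 205 days at 2.75% → €844000 × 2.75% × 205/366 = €13000.1366
Total = €19334.7486

€19334.75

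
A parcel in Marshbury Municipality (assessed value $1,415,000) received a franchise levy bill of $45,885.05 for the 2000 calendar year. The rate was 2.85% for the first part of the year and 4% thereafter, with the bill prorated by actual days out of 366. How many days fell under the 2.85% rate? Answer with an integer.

241 days

Let d = days at the first rate; then 366 − d days at the second rate.
$1,415,000 × [2.85%·d + 4%·(366−d)] / 366 = $45,885.05
Solving gives d = 241, so the new rate took effect on 29 August 2000.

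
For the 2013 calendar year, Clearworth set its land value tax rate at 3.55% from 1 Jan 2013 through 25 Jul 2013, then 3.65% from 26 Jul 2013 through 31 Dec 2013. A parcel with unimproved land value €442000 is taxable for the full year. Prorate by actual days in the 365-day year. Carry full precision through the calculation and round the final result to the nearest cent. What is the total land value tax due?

1 Jan – 25 Jul 2013: 206 days at 3.55% → €442000 × 3.55% × 206/365 = €8855.7425
26 Jul – 31 Dec 2013: 159 days at 3.65% → €442000 × 3.65% × 159/365 = €7027.8000
Total = €15883.5425

€15883.54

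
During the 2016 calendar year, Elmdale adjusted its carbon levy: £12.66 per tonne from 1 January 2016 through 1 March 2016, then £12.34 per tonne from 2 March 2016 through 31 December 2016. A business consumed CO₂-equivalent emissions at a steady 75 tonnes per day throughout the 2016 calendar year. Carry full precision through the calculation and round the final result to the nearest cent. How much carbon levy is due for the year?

£340,197.00

1 January – 1 March 2016: 61 days × 75 tonnes/day = 4,575 tonnes at £12.66/tonne → £57,919.50
2 March – 31 December 2016: 305 days × 75 tonnes/day = 22,875 tonnes at £12.34/tonne → £282,277.50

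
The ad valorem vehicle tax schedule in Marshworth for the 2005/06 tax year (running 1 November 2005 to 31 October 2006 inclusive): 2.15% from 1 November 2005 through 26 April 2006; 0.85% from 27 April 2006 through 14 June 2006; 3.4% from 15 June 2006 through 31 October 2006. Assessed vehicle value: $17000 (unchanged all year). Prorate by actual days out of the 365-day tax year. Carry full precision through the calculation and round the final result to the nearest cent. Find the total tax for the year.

$416.76

1 November 2005 – 26 April 2006: 177 days at 2.15% → $17000 × 2.15% × 177/365 = $177.2425
27 April – 14 June 2006: 49 days at 0.85% → $17000 × 0.85% × 49/365 = $19.3986
15 June – 31 October 2006: 139 days at 3.4% → $17000 × 3.4% × 139/365 = $220.1151
Total = $416.7562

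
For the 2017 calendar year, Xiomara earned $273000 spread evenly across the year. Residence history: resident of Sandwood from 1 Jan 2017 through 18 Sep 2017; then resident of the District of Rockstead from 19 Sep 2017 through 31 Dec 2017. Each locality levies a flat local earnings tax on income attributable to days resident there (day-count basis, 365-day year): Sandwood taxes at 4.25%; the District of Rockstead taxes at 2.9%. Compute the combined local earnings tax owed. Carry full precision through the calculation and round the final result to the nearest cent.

$10552.38

Sandwood, 1 Jan – 18 Sep 2017: 261 days → $273000 × 4.25% × 261/365 = $8296.5822
The District of Rockstead, 19 Sep – 31 Dec 2017: 104 days → $273000 × 2.9% × 104/365 = $2255.8027
Total = $10552.3849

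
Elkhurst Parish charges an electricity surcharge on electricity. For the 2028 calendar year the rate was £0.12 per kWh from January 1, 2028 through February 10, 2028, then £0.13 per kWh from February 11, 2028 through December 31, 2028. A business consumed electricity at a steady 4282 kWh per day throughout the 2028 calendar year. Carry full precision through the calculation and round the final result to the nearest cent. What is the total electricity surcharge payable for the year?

January 1 – February 10, 2028: 41 days × 4282 kWh/day = 175,562 kWh at £0.12/kWh → £21,067.44
February 11 – December 31, 2028: 325 days × 4282 kWh/day = 1,391,650 kWh at £0.13/kWh → £180,914.50

£201,981.94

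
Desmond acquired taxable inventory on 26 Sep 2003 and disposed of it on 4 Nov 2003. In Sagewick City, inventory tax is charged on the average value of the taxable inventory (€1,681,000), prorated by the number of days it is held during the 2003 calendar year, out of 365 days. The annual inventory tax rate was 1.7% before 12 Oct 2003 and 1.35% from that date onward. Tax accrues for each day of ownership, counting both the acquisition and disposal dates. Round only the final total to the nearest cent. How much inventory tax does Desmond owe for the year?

€2,744.87

26 Sep – 11 Oct 2003: 16 days at 1.7% → €1,681,000 × 1.7% × 16/365 = €1,252.6904
12 Oct – 4 Nov 2003: 24 days at 1.35% → €1,681,000 × 1.35% × 24/365 = €1,492.1753
Total = €2,744.8658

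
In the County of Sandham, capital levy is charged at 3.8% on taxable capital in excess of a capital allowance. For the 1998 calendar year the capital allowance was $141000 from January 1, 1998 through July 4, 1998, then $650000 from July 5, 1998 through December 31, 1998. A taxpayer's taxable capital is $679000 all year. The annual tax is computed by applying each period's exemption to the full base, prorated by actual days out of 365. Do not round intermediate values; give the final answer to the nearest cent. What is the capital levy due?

$10905.48

January 1 – July 4, 1998: 185 days, exemption $141000 → ($679000 − $141000) × 3.8% × 185/365 = $10362.0274
July 5 – December 31, 1998: 180 days, exemption $650000 → ($679000 − $650000) × 3.8% × 180/365 = $543.4521
Total = $10905.4795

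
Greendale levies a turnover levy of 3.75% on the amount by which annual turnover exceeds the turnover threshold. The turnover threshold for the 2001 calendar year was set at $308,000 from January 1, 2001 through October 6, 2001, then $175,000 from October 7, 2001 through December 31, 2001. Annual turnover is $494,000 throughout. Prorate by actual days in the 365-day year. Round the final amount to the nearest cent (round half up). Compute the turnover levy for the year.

$8,150.14

January 1 – October 6, 2001: 279 days, exemption $308,000 → ($494,000 − $308,000) × 3.75% × 279/365 = $5,331.5753
October 7 – December 31, 2001: 86 days, exemption $175,000 → ($494,000 − $175,000) × 3.75% × 86/365 = $2,818.5616
Total = $8,150.1370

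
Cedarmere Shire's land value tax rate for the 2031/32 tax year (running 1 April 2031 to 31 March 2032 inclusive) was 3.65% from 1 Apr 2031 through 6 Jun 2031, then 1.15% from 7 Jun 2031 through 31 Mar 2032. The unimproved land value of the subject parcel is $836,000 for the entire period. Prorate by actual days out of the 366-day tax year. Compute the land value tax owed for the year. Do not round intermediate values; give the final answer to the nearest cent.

1 Apr – 6 Jun 2031: 67 days at 3.65% → $836,000 × 3.65% × 67/366 = $5,585.8962
7 Jun 2031 – 31 Mar 2032: 299 days at 1.15% → $836,000 × 1.15% × 299/366 = $7,854.0601
Total = $13,439.9563

$13,439.96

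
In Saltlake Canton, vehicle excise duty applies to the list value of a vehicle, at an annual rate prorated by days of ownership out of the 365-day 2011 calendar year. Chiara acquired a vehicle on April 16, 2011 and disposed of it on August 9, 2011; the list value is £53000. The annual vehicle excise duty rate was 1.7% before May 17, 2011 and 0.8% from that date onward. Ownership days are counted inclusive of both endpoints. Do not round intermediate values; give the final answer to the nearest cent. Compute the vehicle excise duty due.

£175.26

April 16 – May 16, 2011: 31 days at 1.7% → £53000 × 1.7% × 31/365 = £76.5233
May 17 – August 9, 2011: 85 days at 0.8% → £53000 × 0.8% × 85/365 = £98.7397
Total = £175.2630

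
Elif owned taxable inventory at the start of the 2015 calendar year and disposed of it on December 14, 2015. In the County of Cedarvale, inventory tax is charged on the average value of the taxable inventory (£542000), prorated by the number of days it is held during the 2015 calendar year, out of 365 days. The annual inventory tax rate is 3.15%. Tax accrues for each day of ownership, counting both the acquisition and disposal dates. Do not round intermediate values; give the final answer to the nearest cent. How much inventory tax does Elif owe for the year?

Days held (January 1 – December 14, 2015): 348 out of 365
Tax = £542000 × 3.15% × 348/365 = £16277.8192

£16277.82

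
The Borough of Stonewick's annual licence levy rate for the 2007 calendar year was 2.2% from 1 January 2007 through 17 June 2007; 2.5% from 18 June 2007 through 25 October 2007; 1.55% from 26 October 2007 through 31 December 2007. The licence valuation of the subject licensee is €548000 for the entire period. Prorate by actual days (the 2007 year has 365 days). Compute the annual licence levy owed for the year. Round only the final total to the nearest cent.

1 January – 17 June 2007: 168 days at 2.2% → €548000 × 2.2% × 168/365 = €5549.0630
18 June – 25 October 2007: 130 days at 2.5% → €548000 × 2.5% × 130/365 = €4879.4521
26 October – 31 December 2007: 67 days at 1.55% → €548000 × 1.55% × 67/365 = €1559.1726
Total = €11987.6877

€11987.69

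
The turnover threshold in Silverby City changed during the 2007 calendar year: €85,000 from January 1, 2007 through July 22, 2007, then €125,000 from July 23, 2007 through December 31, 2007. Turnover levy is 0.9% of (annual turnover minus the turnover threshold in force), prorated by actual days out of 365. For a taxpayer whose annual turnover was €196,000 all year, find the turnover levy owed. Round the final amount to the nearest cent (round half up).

€839.22

January 1 – July 22, 2007: 203 days, exemption €85,000 → (€196,000 − €85,000) × 0.9% × 203/365 = €555.6082
July 23 – December 31, 2007: 162 days, exemption €125,000 → (€196,000 − €125,000) × 0.9% × 162/365 = €283.6110
Total = €839.2192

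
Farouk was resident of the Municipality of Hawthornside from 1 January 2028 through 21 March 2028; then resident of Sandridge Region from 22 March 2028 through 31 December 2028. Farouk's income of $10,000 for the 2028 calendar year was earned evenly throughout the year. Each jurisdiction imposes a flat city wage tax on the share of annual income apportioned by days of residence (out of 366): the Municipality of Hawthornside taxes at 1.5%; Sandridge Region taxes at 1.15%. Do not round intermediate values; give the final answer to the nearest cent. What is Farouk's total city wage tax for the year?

The Municipality of Hawthornside, 1 January – 21 March 2028: 81 days → $10,000 × 1.5% × 81/366 = $33.1967
Sandridge Region, 22 March – 31 December 2028: 285 days → $10,000 × 1.15% × 285/366 = $89.5492
Total = $122.7459

$122.75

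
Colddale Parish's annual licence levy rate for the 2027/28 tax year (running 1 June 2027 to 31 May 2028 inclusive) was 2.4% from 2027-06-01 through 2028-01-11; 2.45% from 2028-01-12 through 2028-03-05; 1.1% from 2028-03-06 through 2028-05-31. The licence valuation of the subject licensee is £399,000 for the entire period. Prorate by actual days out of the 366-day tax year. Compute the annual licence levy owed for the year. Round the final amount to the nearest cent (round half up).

£8,372.46

2027-06-01 to 2028-01-11: 225 days at 2.4% → £399,000 × 2.4% × 225/366 = £5,886.8852
2028-01-12 to 2028-03-05: 54 days at 2.45% → £399,000 × 2.45% × 54/366 = £1,442.2869
2028-03-06 to 2028-05-31: 87 days at 1.1% → £399,000 × 1.1% × 87/366 = £1,043.2869
Total = £8,372.4590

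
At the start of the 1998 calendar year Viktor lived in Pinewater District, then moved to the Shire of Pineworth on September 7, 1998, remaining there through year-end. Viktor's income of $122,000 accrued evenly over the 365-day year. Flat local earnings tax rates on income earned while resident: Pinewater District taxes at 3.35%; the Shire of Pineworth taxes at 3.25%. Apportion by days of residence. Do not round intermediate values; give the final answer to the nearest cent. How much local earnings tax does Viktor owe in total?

Pinewater District, January 1 – September 6, 1998: 249 days → $122,000 × 3.35% × 249/365 = $2,788.1178
The Shire of Pineworth, September 7 – December 31, 1998: 116 days → $122,000 × 3.25% × 116/365 = $1,260.1096
Total = $4,048.2274

$4,048.23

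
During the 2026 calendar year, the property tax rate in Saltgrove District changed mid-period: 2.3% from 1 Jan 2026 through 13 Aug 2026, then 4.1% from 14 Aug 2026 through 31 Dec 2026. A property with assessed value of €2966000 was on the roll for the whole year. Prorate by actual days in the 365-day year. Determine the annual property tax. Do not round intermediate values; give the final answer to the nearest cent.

1 Jan – 13 Aug 2026: 225 days at 2.3% → €2966000 × 2.3% × 225/365 = €42052.1918
14 Aug – 31 Dec 2026: 140 days at 4.1% → €2966000 × 4.1% × 140/365 = €46643.3973
Total = €88695.5890

€88695.59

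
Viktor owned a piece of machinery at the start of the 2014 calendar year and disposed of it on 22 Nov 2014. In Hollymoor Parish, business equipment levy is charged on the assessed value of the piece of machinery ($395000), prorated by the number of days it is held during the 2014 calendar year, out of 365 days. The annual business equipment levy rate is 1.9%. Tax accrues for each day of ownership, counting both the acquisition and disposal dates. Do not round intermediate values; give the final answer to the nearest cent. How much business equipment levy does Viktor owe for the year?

$6703.10

Days held (1 Jan – 22 Nov 2014): 326 out of 365
Tax = $395000 × 1.9% × 326/365 = $6703.0959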